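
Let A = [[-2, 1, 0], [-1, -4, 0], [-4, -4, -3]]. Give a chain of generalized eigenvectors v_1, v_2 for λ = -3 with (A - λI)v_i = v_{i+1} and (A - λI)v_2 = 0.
v_1 = [[0, 1, -1]]^T, v_2 = [[1, -1, -4]]^T

We seek v_1 ∈ ker((A + 3I)^2) \ ker(A + 3I), then set v_{i+1} = (A + 3I) v_i.

One such chain is v_1 = [[0, 1, -1]]^T, v_2 = [[1, -1, -4]]^T. Check: (A + 3I) v_2 = [[0, 0, 0]]^T = 0.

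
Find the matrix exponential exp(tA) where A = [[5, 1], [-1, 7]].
A has Jordan form J = [[6, 1], [0, 6]] with A = PJP^{-1}, so e^{tA} = P e^{tJ} P^{-1}.

For a Jordan block J_k(λ), e^{tJ_k(λ)} = e^{λt} · (I + tN + t^2 N^2/2! + ... + t^{k-1} N^{k-1}/(k-1)!) where N is the nilpotent superdiagonal part.

Assembling the blocks and conjugating back gives the entries of e^{tA} as shown above.

e^{tA} = [[(1 - t)*e^{6*t}, t*e^{6*t}], [-t*e^{6*t}, (t + 1)*e^{6*t}]]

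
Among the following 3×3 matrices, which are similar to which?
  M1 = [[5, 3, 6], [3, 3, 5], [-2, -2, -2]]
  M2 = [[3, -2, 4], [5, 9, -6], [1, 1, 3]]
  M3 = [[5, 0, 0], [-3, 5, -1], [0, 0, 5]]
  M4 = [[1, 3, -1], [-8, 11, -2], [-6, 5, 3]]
Characteristic polynomials: χ_{M1} = (x - 2)^3, χ_{M2} = (x - 5)^3, χ_{M3} = (x - 5)^3, χ_{M4} = (x - 5)^3.

{M1}: invariant factors (x - 2)^3.

{M2, M4}: invariant factors (x - 5)^3.

{M3}: invariant factors x - 5, (x - 5)^2.

Matrices are similar if and only if their invariant-factor lists agree; the partition into similarity classes is {M1}, {M2, M4}, {M3}.

3 classes: {M1}, {M2, M4}, {M3}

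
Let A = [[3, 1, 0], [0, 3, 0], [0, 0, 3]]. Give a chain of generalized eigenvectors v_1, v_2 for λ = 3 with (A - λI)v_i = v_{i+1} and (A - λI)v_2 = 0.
v_1 = [[-1, 1, -3]]^T, v_2 = [[1, 0, 0]]^T

We seek v_1 ∈ ker((A - 3I)^2) \ ker(A - 3I), then set v_{i+1} = (A - 3I) v_i.

One such chain is v_1 = [[-1, 1, -3]]^T, v_2 = [[1, 0, 0]]^T. Check: (A - 3I) v_2 = [[0, 0, 0]]^T = 0.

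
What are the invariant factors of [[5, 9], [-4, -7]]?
The Jordan structure of A has elementary divisors (x + 1)^2. Arranging the block sizes at each eigenvalue in decreasing order and taking row products gives the invariant factors.

Invariant factors (smallest first, each dividing the next): (x + 1)^2.

Check: the last factor (x + 1)^2 is the minimal polynomial, and the product (x + 1)^2 is the characteristic polynomial.

(x + 1)^2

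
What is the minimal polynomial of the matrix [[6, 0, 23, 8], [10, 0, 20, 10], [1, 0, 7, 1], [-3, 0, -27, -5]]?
m_A(x) = x(x - 5)^2(x + 2)

The characteristic polynomial factors as x(x - 5)^2(x + 2). The minimal polynomial is ∏(x - λ)^{k_λ} where k_λ is the size of the largest Jordan block at λ.

For λ = -2: rank(A + 2I) = 3, and the largest Jordan block has size 1 (the smallest k with rank((A + 2I)^k) = rank((A + 2I)^(k+1))).
For λ = 0: rank(A) = 3, and the largest Jordan block has size 1 (the smallest k with rank(A^k) = rank(A^(k+1))).
For λ = 5: rank(A - 5I) = 3, and the largest Jordan block has size 2 (the smallest k with rank((A - 5I)^k) = rank((A - 5I)^(k+1))).

So m_A(x) = x(x - 5)^2(x + 2).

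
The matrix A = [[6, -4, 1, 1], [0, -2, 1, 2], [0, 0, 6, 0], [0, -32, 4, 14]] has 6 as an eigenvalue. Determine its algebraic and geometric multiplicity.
The characteristic polynomial is (x - 6)^4, so the factor x - 6 appears with exponent 4: the algebraic multiplicity is 4.

rank(A - 6I) = 2, so the eigenspace has dimension 4 - 2 = 2: the geometric multiplicity is 2.

Since 2 < 4, A is not diagonalizable.

algebraic multiplicity 4, geometric multiplicity 2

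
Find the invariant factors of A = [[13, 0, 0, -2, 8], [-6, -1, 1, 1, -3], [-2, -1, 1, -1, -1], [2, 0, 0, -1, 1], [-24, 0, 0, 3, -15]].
The Jordan structure of A has elementary divisors (x + 3), x^2, x^2. Arranging the block sizes at each eigenvalue in decreasing order and taking row products gives the invariant factors.

Invariant factors (smallest first, each dividing the next): x^2, x^2(x + 3).

Check: the last factor x^2(x + 3) is the minimal polynomial, and the product x^4(x + 3) is the characteristic polynomial.

x^2, x^2(x + 3)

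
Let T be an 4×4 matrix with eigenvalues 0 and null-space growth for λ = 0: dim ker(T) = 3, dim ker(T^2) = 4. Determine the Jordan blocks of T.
Jordan blocks: (0, 2), (0, 1), (0, 1)

λ = 0: successive nullity increments [3, 1] count blocks of size ≥ k; block sizes are [2, 1, 1].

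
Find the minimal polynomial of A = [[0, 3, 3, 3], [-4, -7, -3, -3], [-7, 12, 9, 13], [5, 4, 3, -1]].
The characteristic polynomial factors as (x - 6)(x - 3)(x + 4)^2. The minimal polynomial is ∏(x - λ)^{k_λ} where k_λ is the size of the largest Jordan block at λ.

For λ = -4: rank(A + 4I) = 3, and the largest Jordan block has size 2 (the smallest k with rank((A + 4I)^k) = rank((A + 4I)^(k+1))).
For λ = 3: rank(A - 3I) = 3, and the largest Jordan block has size 1 (the smallest k with rank((A - 3I)^k) = rank((A - 3I)^(k+1))).
For λ = 6: rank(A - 6I) = 3, and the largest Jordan block has size 1 (the smallest k with rank((A - 6I)^k) = rank((A - 6I)^(k+1))).

So m_A(x) = (x - 6)(x - 3)(x + 4)^2.

m_A(x) = (x - 6)(x - 3)(x + 4)^2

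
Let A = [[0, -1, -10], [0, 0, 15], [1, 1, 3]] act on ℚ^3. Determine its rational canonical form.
The invariant factors of A (the non-unit diagonal entries of the Smith normal form of xI - A over ℚ[x]) are (x - 3)(x^2 - 5), each dividing the next. The characteristic polynomial is their product, (x - 3)(x^2 - 5).

The rational canonical form is the block-diagonal matrix of companion matrices C(f_i):
R = [[0, 0, -15], [1, 0, 5], [0, 1, 3]].

Note the characteristic polynomial does not split into linear factors over ℚ, so A has no Jordan form over ℚ; the rational canonical form exists over any field.

R = [[0, 0, -15], [1, 0, 5], [0, 1, 3]]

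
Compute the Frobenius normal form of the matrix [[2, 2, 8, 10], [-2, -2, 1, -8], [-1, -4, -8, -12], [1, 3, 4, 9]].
R = [[0, 0, 0, 4], [1, 0, 0, -2], [0, 1, 0, -2], [0, 0, 1, 1]]

The invariant factors of A (the non-unit diagonal entries of the Smith normal form of xI - A over ℚ[x]) are (x - 1)(x^3 + 2x + 4), each dividing the next. The characteristic polynomial is their product, (x - 1)(x^3 + 2x + 4).

The rational canonical form is the block-diagonal matrix of companion matrices C(f_i):
R = [[0, 0, 0, 4], [1, 0, 0, -2], [0, 1, 0, -2], [0, 0, 1, 1]].

Note the characteristic polynomial does not split into linear factors over ℚ, so A has no Jordan form over ℚ; the rational canonical form exists over any field.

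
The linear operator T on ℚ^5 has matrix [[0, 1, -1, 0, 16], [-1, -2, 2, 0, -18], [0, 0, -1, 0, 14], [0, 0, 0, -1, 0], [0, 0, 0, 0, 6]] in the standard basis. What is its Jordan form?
The characteristic polynomial is det(xI - A) = (x - 6)(x + 1)^4, so the eigenvalues are -1 (algebraic multiplicity 4), 6 (algebraic multiplicity 1).

For λ = -1: rank(A + I) = 3, rank((A + I)^2) = 2, rank((A + I)^3) = 1. The eigenspace has dimension 5 - 3 = 2, so there are 2 Jordan blocks; the rank sequence gives block sizes [3, 1].

For λ = 6: algebraic multiplicity 1 gives one 1×1 block.

Assembling the blocks gives the Jordan form J above.

J = [[-1, 1, 0, 0, 0], [0, -1, 1, 0, 0], [0, 0, -1, 0, 0], [0, 0, 0, -1, 0], [0, 0, 0, 0, 6]]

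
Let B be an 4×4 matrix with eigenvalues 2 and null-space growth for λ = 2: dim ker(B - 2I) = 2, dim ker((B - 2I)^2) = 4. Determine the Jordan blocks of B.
λ = 2: successive nullity increments [2, 2] count blocks of size ≥ k; block sizes are [2, 2].

Jordan blocks: (2, 2), (2, 2)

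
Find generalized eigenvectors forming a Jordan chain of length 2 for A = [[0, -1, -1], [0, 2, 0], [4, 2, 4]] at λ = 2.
v_1 = [[0, 3, -4]]^T, v_2 = [[1, 0, -2]]^T

We seek v_1 ∈ ker((A - 2I)^2) \ ker(A - 2I), then set v_{i+1} = (A - 2I) v_i.

One such chain is v_1 = [[0, 3, -4]]^T, v_2 = [[1, 0, -2]]^T. Check: (A - 2I) v_2 = [[0, 0, 0]]^T = 0.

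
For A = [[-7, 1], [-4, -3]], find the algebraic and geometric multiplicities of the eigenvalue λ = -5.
The characteristic polynomial is (x + 5)^2, so the factor x + 5 appears with exponent 2: the algebraic multiplicity is 2.

rank(A + 5I) = 1, so the eigenspace has dimension 2 - 1 = 1: the geometric multiplicity is 1.

Since 1 < 2, A is not diagonalizable.

algebraic multiplicity 2, geometric multiplicity 1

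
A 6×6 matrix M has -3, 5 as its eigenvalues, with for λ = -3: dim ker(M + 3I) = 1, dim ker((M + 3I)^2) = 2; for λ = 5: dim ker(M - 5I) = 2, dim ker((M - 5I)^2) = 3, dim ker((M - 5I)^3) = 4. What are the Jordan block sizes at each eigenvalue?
λ = -3: successive nullity increments [1, 1] count blocks of size ≥ k; block sizes are [2].
λ = 5: successive nullity increments [2, 1, 1] count blocks of size ≥ k; block sizes are [3, 1].

Jordan blocks: (-3, 2), (5, 3), (5, 1)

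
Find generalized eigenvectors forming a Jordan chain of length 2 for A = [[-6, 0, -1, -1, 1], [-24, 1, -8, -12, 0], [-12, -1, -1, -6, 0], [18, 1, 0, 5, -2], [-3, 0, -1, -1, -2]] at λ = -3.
v_1 = [[0, 0, 0, 0, 1]]^T, v_2 = [[1, 0, 0, -2, 1]]^T

We seek v_1 ∈ ker((A + 3I)^2) \ ker(A + 3I), then set v_{i+1} = (A + 3I) v_i.

One such chain is v_1 = [[0, 0, 0, 0, 1]]^T, v_2 = [[1, 0, 0, -2, 1]]^T. Check: (A + 3I) v_2 = [[0, 0, 0, 0, 0]]^T = 0.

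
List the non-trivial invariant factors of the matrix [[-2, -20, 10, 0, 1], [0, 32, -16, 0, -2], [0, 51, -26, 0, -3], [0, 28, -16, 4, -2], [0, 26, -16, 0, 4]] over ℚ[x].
(x - 6)^2(x - 4)(x + 2)^2

The Jordan structure of A has elementary divisors (x + 2)^2, (x - 4), (x - 6)^2. Arranging the block sizes at each eigenvalue in decreasing order and taking row products gives the invariant factors.

Invariant factors (smallest first, each dividing the next): (x - 6)^2(x - 4)(x + 2)^2.

Check: the last factor (x - 6)^2(x - 4)(x + 2)^2 is the minimal polynomial, and the product (x - 6)^2(x - 4)(x + 2)^2 is the characteristic polynomial.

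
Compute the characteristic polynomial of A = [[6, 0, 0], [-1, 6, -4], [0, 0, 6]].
xI - A = [[x - 6, 0, 0], [1, x - 6, 4], [0, 0, x - 6]].

Expanding det(xI - A) along the first row:
det(xI - A) = + (x - 6)·det([[x - 6, 4], [0, x - 6]]) - (0)·det([[1, 4], [0, x - 6]]) + (0)·det([[1, x - 6], [0, 0]]).

Evaluating gives χ_A(x) = x^3 - 18x^2 + 108x - 216 = (x - 6)^3.

χ_A(x) = (x - 6)^3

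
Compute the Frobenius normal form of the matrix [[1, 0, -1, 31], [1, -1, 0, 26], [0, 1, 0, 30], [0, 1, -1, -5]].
The invariant factors of A (the non-unit diagonal entries of the Smith normal form of xI - A over ℚ[x]) are (x + 5)(x^3 + 3x + 2), each dividing the next. The characteristic polynomial is their product, (x + 5)(x^3 + 3x + 2).

The rational canonical form is the block-diagonal matrix of companion matrices C(f_i):
R = [[0, 0, 0, -10], [1, 0, 0, -17], [0, 1, 0, -3], [0, 0, 1, -5]].

Note the characteristic polynomial does not split into linear factors over ℚ, so A has no Jordan form over ℚ; the rational canonical form exists over any field.

R = [[0, 0, 0, -10], [1, 0, 0, -17], [0, 1, 0, -3], [0, 0, 1, -5]]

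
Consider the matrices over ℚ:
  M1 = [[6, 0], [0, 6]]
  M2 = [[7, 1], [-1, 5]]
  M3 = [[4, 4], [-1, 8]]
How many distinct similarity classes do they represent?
2 classes: {M1}, {M2, M3}

Characteristic polynomials: χ_{M1} = (x - 6)^2, χ_{M2} = (x - 6)^2, χ_{M3} = (x - 6)^2.

{M1}: invariant factors x - 6, x - 6.

{M2, M3}: invariant factors (x - 6)^2.

Matrices are similar if and only if their invariant-factor lists agree; the partition into similarity classes is {M1}, {M2, M3}.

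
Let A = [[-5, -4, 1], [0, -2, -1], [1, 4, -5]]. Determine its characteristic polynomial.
χ_A(x) = (x + 4)^3

xI - A = [[x + 5, 4, -1], [0, x + 2, 1], [-1, -4, x + 5]].

Expanding det(xI - A) along the first row:
det(xI - A) = + (x + 5)·det([[x + 2, 1], [-4, x + 5]]) - (4)·det([[0, 1], [-1, x + 5]]) + (-1)·det([[0, x + 2], [-1, -4]]).

Evaluating gives χ_A(x) = x^3 + 12x^2 + 48x + 64 = (x + 4)^3.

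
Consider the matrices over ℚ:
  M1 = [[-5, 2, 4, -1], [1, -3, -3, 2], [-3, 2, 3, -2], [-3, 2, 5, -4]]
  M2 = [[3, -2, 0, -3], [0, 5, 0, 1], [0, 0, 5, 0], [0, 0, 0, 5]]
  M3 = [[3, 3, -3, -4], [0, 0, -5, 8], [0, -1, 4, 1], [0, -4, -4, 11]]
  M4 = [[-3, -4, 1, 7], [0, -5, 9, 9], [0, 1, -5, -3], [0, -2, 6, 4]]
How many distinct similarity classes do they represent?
4 classes: {M1}, {M2}, {M3}, {M4}

Characteristic polynomials: χ_{M1} = (x + 2)^3(x + 3), χ_{M2} = (x - 5)^3(x - 3), χ_{M3} = (x - 5)^3(x - 3), χ_{M4} = (x + 2)^3(x + 3).

{M1}: invariant factors (x + 2)^3(x + 3).

{M2}: invariant factors x - 5, (x - 5)^2(x - 3).

{M3}: invariant factors (x - 5)^3(x - 3).

{M4}: invariant factors x + 2, (x + 2)^2(x + 3).

Matrices are similar if and only if their invariant-factor lists agree; the partition into similarity classes is {M1}, {M2}, {M3}, {M4}.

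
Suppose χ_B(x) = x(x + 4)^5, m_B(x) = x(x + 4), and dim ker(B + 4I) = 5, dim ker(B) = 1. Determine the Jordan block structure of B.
λ = -4: algebraic multiplicity 5 (exponent in χ_B), largest block size 1 (exponent in m_B), 5 blocks (geometric multiplicity). These force block sizes [1, 1, 1, 1, 1].
λ = 0: algebraic multiplicity 1 (exponent in χ_B), largest block size 1 (exponent in m_B), 1 block (geometric multiplicity). This forces block sizes [1].

Jordan blocks: (-4, 1), (-4, 1), (-4, 1), (-4, 1), (-4, 1), (0, 1)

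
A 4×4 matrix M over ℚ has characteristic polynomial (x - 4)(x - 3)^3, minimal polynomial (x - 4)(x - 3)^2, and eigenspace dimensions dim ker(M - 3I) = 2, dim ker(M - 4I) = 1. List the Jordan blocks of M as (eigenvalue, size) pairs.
Jordan blocks: (3, 2), (3, 1), (4, 1)

λ = 3: algebraic multiplicity 3 (exponent in χ_M), largest block size 2 (exponent in m_M), 2 blocks (geometric multiplicity). These force block sizes [2, 1].
λ = 4: algebraic multiplicity 1 (exponent in χ_M), largest block size 1 (exponent in m_M), 1 block (geometric multiplicity). This forces block sizes [1].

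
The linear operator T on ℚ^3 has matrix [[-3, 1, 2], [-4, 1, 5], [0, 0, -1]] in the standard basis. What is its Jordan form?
The characteristic polynomial is det(xI - A) = (x + 1)^3, so the eigenvalues are -1 (algebraic multiplicity 3).

For λ = -1: rank(A + I) = 2, rank((A + I)^2) = 1, rank((A + I)^3) = 0. The eigenspace has dimension 3 - 2 = 1, so there is 1 Jordan block; the rank sequence gives block sizes [3].

Assembling the blocks gives the Jordan form J above.

J = [[-1, 1, 0], [0, -1, 1], [0, 0, -1]]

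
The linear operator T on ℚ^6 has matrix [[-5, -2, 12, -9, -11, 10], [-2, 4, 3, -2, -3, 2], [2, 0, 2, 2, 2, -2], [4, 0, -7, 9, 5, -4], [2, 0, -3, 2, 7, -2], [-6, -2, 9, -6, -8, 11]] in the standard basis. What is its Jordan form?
The characteristic polynomial is det(xI - A) = (x - 5)^4(x - 4)^2, so the eigenvalues are 4 (algebraic multiplicity 2), 5 (algebraic multiplicity 4).

For λ = 4: rank(A - 4I) = 4. The eigenspace has dimension 6 - 4 = 2, so there are 2 Jordan blocks; the rank sequence gives block sizes [1, 1].

For λ = 5: rank(A - 5I) = 4, rank((A - 5I)^2) = 3, rank((A - 5I)^3) = 2. The eigenspace has dimension 6 - 4 = 2, so there are 2 Jordan blocks; the rank sequence gives block sizes [3, 1].

Assembling the blocks gives the Jordan form J above.

J = [[4, 0, 0, 0, 0, 0], [0, 4, 0, 0, 0, 0], [0, 0, 5, 1, 0, 0], [0, 0, 0, 5, 1, 0], [0, 0, 0, 0, 5, 0], [0, 0, 0, 0, 0, 5]]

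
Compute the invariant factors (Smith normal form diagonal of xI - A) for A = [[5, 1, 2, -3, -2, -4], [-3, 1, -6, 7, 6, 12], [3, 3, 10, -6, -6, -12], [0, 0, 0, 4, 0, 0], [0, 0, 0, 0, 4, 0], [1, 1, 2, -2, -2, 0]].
The Jordan structure of A has elementary divisors (x - 4)^2, (x - 4)^2, (x - 4), (x - 4). Arranging the block sizes at each eigenvalue in decreasing order and taking row products gives the invariant factors.

Invariant factors (smallest first, each dividing the next): x - 4, x - 4, (x - 4)^2, (x - 4)^2.

Check: the last factor (x - 4)^2 is the minimal polynomial, and the product (x - 4)^6 is the characteristic polynomial.

x - 4, x - 4, (x - 4)^2, (x - 4)^2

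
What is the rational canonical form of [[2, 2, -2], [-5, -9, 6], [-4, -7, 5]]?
The invariant factors of A (the non-unit diagonal entries of the Smith normal form of xI - A over ℚ[x]) are (x - 2)(x^2 + 4x - 1), each dividing the next. The characteristic polynomial is their product, (x - 2)(x^2 + 4x - 1).

The rational canonical form is the block-diagonal matrix of companion matrices C(f_i):
R = [[0, 0, -2], [1, 0, 9], [0, 1, -2]].

Note the characteristic polynomial does not split into linear factors over ℚ, so A has no Jordan form over ℚ; the rational canonical form exists over any field.

R = [[0, 0, -2], [1, 0, 9], [0, 1, -2]]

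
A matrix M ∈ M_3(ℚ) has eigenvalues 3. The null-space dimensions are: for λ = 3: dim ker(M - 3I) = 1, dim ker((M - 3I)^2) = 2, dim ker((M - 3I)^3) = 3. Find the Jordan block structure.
λ = 3: successive nullity increments [1, 1, 1] count blocks of size ≥ k; block sizes are [3].

Jordan blocks: (3, 3)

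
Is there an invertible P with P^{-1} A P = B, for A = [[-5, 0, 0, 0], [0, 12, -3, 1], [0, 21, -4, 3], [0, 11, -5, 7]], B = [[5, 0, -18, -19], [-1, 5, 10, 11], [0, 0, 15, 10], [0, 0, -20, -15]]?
Two matrices over a field are similar if and only if they have the same invariant factors.

Both A and B have characteristic polynomial (x - 5)^3(x + 5) and minimal polynomial (x - 5)^3(x + 5). Computing further, both have invariant factors (x - 5)^3(x + 5). Hence A and B are similar.

Yes.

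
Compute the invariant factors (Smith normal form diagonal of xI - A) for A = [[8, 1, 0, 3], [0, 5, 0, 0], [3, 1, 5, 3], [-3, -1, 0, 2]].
x - 5, x - 5, (x - 5)^2

The Jordan structure of A has elementary divisors (x - 5)^2, (x - 5), (x - 5). Arranging the block sizes at each eigenvalue in decreasing order and taking row products gives the invariant factors.

Invariant factors (smallest first, each dividing the next): x - 5, x - 5, (x - 5)^2.

Check: the last factor (x - 5)^2 is the minimal polynomial, and the product (x - 5)^4 is the characteristic polynomial.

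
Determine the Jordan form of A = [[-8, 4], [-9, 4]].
The characteristic polynomial is det(xI - A) = (x + 2)^2, so the eigenvalues are -2 (algebraic multiplicity 2).

For λ = -2: rank(A + 2I) = 1, rank((A + 2I)^2) = 0. The eigenspace has dimension 2 - 1 = 1, so there is 1 Jordan block; the rank sequence gives block sizes [2].

Assembling the blocks gives the Jordan form J above.

J = [[-2, 1], [0, -2]]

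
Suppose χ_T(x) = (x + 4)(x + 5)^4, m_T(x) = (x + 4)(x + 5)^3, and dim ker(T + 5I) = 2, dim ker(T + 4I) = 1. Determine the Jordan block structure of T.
λ = -5: algebraic multiplicity 4 (exponent in χ_T), largest block size 3 (exponent in m_T), 2 blocks (geometric multiplicity). These force block sizes [3, 1].
λ = -4: algebraic multiplicity 1 (exponent in χ_T), largest block size 1 (exponent in m_T), 1 block (geometric multiplicity). This forces block sizes [1].

Jordan blocks: (-5, 3), (-5, 1), (-4, 1)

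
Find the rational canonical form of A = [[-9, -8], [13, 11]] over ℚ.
The invariant factors of A (the non-unit diagonal entries of the Smith normal form of xI - A over ℚ[x]) are x^2 - 2x + 5, each dividing the next. The characteristic polynomial is their product, x^2 - 2x + 5.

The rational canonical form is the block-diagonal matrix of companion matrices C(f_i):
R = [[0, -5], [1, 2]].

Note the characteristic polynomial does not split into linear factors over ℚ, so A has no Jordan form over ℚ; the rational canonical form exists over any field.

R = [[0, -5], [1, 2]]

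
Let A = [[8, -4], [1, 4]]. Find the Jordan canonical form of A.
J = [[6, 1], [0, 6]]

The characteristic polynomial is det(xI - A) = (x - 6)^2, so the eigenvalues are 6 (algebraic multiplicity 2).

For λ = 6: rank(A - 6I) = 1, rank((A - 6I)^2) = 0. The eigenspace has dimension 2 - 1 = 1, so there is 1 Jordan block; the rank sequence gives block sizes [2].

Assembling the blocks gives the Jordan form J above.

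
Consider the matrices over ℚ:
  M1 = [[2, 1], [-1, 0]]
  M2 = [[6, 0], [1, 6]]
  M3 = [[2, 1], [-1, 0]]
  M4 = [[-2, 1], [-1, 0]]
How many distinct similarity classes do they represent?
3 classes: {M1, M3}, {M2}, {M4}

Characteristic polynomials: χ_{M1} = (x - 1)^2, χ_{M2} = (x - 6)^2, χ_{M3} = (x - 1)^2, χ_{M4} = (x + 1)^2.

{M1, M3}: invariant factors (x - 1)^2.

{M2}: invariant factors (x - 6)^2.

{M4}: invariant factors (x + 1)^2.

Matrices are similar if and only if their invariant-factor lists agree; the partition into similarity classes is {M1, M3}, {M2}, {M4}.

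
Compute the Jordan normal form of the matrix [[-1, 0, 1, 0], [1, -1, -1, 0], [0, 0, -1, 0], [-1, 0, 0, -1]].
J = [[-1, 1, 0, 0], [0, -1, 1, 0], [0, 0, -1, 0], [0, 0, 0, -1]]

The characteristic polynomial is det(xI - A) = (x + 1)^4, so the eigenvalues are -1 (algebraic multiplicity 4).

For λ = -1: rank(A + I) = 2, rank((A + I)^2) = 1, rank((A + I)^3) = 0. The eigenspace has dimension 4 - 2 = 2, so there are 2 Jordan blocks; the rank sequence gives block sizes [3, 1].

Assembling the blocks gives the Jordan form J above.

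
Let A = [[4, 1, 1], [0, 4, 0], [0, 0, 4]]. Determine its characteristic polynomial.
χ_A(x) = (x - 4)^3

xI - A = [[x - 4, -1, -1], [0, x - 4, 0], [0, 0, x - 4]].

Expanding det(xI - A) along the first row:
det(xI - A) = + (x - 4)·det([[x - 4, 0], [0, x - 4]]) - (-1)·det([[0, 0], [0, x - 4]]) + (-1)·det([[0, x - 4], [0, 0]]).

Evaluating gives χ_A(x) = x^3 - 12x^2 + 48x - 64 = (x - 4)^3.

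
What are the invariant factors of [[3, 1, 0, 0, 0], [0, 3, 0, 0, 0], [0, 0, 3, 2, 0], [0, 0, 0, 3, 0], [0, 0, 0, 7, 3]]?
The Jordan structure of A has elementary divisors (x - 3)^2, (x - 3)^2, (x - 3). Arranging the block sizes at each eigenvalue in decreasing order and taking row products gives the invariant factors.

Invariant factors (smallest first, each dividing the next): x - 3, (x - 3)^2, (x - 3)^2.

Check: the last factor (x - 3)^2 is the minimal polynomial, and the product (x - 3)^5 is the characteristic polynomial.

x - 3, (x - 3)^2, (x - 3)^2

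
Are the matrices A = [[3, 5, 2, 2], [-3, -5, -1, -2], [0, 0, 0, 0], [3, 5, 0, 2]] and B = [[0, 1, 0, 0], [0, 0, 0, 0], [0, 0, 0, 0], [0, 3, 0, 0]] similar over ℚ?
Both have characteristic polynomial x^4, but the minimal polynomial of A is x^3 while the minimal polynomial of B is x^2. The minimal polynomial is a similarity invariant, so A and B are not similar.

No.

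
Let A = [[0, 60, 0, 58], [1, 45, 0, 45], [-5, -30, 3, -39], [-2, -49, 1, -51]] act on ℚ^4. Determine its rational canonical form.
R = [[0, 0, 0, 36], [1, 0, 0, 51], [0, 1, 0, 13], [0, 0, 1, -3]]

The invariant factors of A (the non-unit diagonal entries of the Smith normal form of xI - A over ℚ[x]) are (x - 4)(x + 1)(x + 3)^2, each dividing the next. The characteristic polynomial is their product, (x - 4)(x + 1)(x + 3)^2.

The rational canonical form is the block-diagonal matrix of companion matrices C(f_i):
R = [[0, 0, 0, 36], [1, 0, 0, 51], [0, 1, 0, 13], [0, 0, 1, -3]].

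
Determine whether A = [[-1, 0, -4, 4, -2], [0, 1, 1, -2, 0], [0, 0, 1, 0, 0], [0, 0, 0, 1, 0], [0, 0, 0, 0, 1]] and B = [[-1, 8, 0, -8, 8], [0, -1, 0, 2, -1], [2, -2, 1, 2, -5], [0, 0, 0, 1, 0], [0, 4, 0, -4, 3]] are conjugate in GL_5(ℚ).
Yes.

Two matrices over a field are similar if and only if they have the same invariant factors.

Both A and B have characteristic polynomial (x - 1)^4(x + 1) and minimal polynomial (x - 1)^2(x + 1). Computing further, both have invariant factors x - 1, x - 1, (x - 1)^2(x + 1). Hence A and B are similar.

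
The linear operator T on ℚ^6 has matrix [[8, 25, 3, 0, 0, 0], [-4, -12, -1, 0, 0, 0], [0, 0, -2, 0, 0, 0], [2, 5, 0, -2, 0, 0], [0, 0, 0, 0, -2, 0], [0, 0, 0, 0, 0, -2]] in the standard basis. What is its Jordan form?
J = [[-2, 1, 0, 0, 0, 0], [0, -2, 1, 0, 0, 0], [0, 0, -2, 0, 0, 0], [0, 0, 0, -2, 0, 0], [0, 0, 0, 0, -2, 0], [0, 0, 0, 0, 0, -2]]

The characteristic polynomial is det(xI - A) = (x + 2)^6, so the eigenvalues are -2 (algebraic multiplicity 6).

For λ = -2: rank(A + 2I) = 2, rank((A + 2I)^2) = 1, rank((A + 2I)^3) = 0. The eigenspace has dimension 6 - 2 = 4, so there are 4 Jordan blocks; the rank sequence gives block sizes [3, 1, 1, 1].

Assembling the blocks gives the Jordan form J above.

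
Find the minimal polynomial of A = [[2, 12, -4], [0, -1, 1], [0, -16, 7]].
The characteristic polynomial factors as (x - 3)^2(x - 2). The minimal polynomial is ∏(x - λ)^{k_λ} where k_λ is the size of the largest Jordan block at λ.

For λ = 2: rank(A - 2I) = 2, and the largest Jordan block has size 1 (the smallest k with rank((A - 2I)^k) = rank((A - 2I)^(k+1))).
For λ = 3: rank(A - 3I) = 2, and the largest Jordan block has size 2 (the smallest k with rank((A - 3I)^k) = rank((A - 3I)^(k+1))).

So m_A(x) = (x - 3)^2(x - 2).

m_A(x) = (x - 3)^2(x - 2)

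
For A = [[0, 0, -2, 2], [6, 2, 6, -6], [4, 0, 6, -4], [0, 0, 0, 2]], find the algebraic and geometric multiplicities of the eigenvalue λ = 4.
The characteristic polynomial is (x - 4)(x - 2)^3, so the factor x - 4 appears with exponent 1: the algebraic multiplicity is 1.

rank(A - 4I) = 3, so the eigenspace has dimension 4 - 3 = 1: the geometric multiplicity is 1.

algebraic multiplicity 1, geometric multiplicity 1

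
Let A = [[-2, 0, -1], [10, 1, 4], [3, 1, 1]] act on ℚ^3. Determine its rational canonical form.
The invariant factors of A (the non-unit diagonal entries of the Smith normal form of xI - A over ℚ[x]) are x^3 - 4x + 1, each dividing the next. The characteristic polynomial is their product, x^3 - 4x + 1.

The rational canonical form is the block-diagonal matrix of companion matrices C(f_i):
R = [[0, 0, -1], [1, 0, 4], [0, 1, 0]].

Note the characteristic polynomial does not split into linear factors over ℚ, so A has no Jordan form over ℚ; the rational canonical form exists over any field.

R = [[0, 0, -1], [1, 0, 4], [0, 1, 0]]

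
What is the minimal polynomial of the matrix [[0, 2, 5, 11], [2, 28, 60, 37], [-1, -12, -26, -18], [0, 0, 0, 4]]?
The characteristic polynomial factors as (x - 4)^2(x + 1)^2. The minimal polynomial is ∏(x - λ)^{k_λ} where k_λ is the size of the largest Jordan block at λ.

For λ = -1: rank(A + I) = 3, and the largest Jordan block has size 2 (the smallest k with rank((A + I)^k) = rank((A + I)^(k+1))).
For λ = 4: rank(A - 4I) = 3, and the largest Jordan block has size 2 (the smallest k with rank((A - 4I)^k) = rank((A - 4I)^(k+1))).

So m_A(x) = (x - 4)^2(x + 1)^2.

m_A(x) = (x - 4)^2(x + 1)^2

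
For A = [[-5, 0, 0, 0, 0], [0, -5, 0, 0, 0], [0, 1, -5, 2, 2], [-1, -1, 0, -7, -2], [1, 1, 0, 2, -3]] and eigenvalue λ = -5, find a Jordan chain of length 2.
v_1 = [[1, 0, 0, 1, -1]]^T, v_2 = [[0, 0, 0, -1, 1]]^T

We seek v_1 ∈ ker((A + 5I)^2) \ ker(A + 5I), then set v_{i+1} = (A + 5I) v_i.

One such chain is v_1 = [[1, 0, 0, 1, -1]]^T, v_2 = [[0, 0, 0, -1, 1]]^T. Check: (A + 5I) v_2 = [[0, 0, 0, 0, 0]]^T = 0.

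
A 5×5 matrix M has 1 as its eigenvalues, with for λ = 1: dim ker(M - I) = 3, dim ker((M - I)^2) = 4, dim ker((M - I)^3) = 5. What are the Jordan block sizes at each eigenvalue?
λ = 1: successive nullity increments [3, 1, 1] count blocks of size ≥ k; block sizes are [3, 1, 1].

Jordan blocks: (1, 3), (1, 1), (1, 1)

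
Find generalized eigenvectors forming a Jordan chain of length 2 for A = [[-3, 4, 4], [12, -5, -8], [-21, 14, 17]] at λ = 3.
v_1 = [[-1, 0, -1]]^T, v_2 = [[2, -4, 7]]^T

We seek v_1 ∈ ker((A - 3I)^2) \ ker(A - 3I), then set v_{i+1} = (A - 3I) v_i.

One such chain is v_1 = [[-1, 0, -1]]^T, v_2 = [[2, -4, 7]]^T. Check: (A - 3I) v_2 = [[0, 0, 0]]^T = 0.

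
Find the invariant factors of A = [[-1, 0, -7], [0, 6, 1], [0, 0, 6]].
(x - 6)^2(x + 1)

The Jordan structure of A has elementary divisors (x + 1), (x - 6)^2. Arranging the block sizes at each eigenvalue in decreasing order and taking row products gives the invariant factors.

Invariant factors (smallest first, each dividing the next): (x - 6)^2(x + 1).

Check: the last factor (x - 6)^2(x + 1) is the minimal polynomial, and the product (x - 6)^2(x + 1) is the characteristic polynomial.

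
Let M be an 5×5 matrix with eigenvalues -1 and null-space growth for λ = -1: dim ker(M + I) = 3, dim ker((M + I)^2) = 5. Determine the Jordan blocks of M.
Jordan blocks: (-1, 2), (-1, 2), (-1, 1)

λ = -1: successive nullity increments [3, 2] count blocks of size ≥ k; block sizes are [2, 2, 1].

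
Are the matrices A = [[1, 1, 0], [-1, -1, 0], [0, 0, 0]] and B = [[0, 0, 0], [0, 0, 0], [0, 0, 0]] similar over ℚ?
No.

Both have characteristic polynomial x^3, but the minimal polynomial of A is x^2 while the minimal polynomial of B is x. The minimal polynomial is a similarity invariant, so A and B are not similar.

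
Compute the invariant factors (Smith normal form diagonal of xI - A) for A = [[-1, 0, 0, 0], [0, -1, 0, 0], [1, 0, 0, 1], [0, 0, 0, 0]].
The Jordan structure of A has elementary divisors (x + 1), (x + 1), x^2. Arranging the block sizes at each eigenvalue in decreasing order and taking row products gives the invariant factors.

Invariant factors (smallest first, each dividing the next): x + 1, x^2(x + 1).

Check: the last factor x^2(x + 1) is the minimal polynomial, and the product x^2(x + 1)^2 is the characteristic polynomial.

x + 1, x^2(x + 1)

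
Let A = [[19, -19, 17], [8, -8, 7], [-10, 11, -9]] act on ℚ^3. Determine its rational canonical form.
The invariant factors of A (the non-unit diagonal entries of the Smith normal form of xI - A over ℚ[x]) are (x + 1)(x^2 - 3x - 3), each dividing the next. The characteristic polynomial is their product, (x + 1)(x^2 - 3x - 3).

The rational canonical form is the block-diagonal matrix of companion matrices C(f_i):
R = [[0, 0, 3], [1, 0, 6], [0, 1, 2]].

Note the characteristic polynomial does not split into linear factors over ℚ, so A has no Jordan form over ℚ; the rational canonical form exists over any field.

R = [[0, 0, 3], [1, 0, 6], [0, 1, 2]]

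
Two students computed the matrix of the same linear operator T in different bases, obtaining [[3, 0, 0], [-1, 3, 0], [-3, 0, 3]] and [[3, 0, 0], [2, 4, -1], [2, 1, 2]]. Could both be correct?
Two matrices over a field are similar if and only if they have the same invariant factors.

Both A and B have characteristic polynomial (x - 3)^3 and minimal polynomial (x - 3)^2. Computing further, both have invariant factors x - 3, (x - 3)^2. Hence A and B are similar.

Yes.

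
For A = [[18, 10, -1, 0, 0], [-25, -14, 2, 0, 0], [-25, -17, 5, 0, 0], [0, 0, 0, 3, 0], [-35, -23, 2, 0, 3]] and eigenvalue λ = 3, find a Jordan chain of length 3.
We seek v_1 ∈ ker((A - 3I)^3) \ ker((A - 3I)^2), then set v_{i+1} = (A - 3I) v_i.

One such chain is v_1 = [[0, 0, 1, -1, 0]]^T, v_2 = [[-1, 2, 2, 0, 2]]^T, v_3 = [[3, -5, -5, 0, -7]]^T. Check: (A - 3I) v_3 = [[0, 0, 0, 0, 0]]^T = 0.

v_1 = [[0, 0, 1, -1, 0]]^T, v_2 = [[-1, 2, 2, 0, 2]]^T, v_3 = [[3, -5, -5, 0, -7]]^T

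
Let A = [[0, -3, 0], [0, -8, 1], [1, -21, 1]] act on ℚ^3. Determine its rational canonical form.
The invariant factors of A (the non-unit diagonal entries of the Smith normal form of xI - A over ℚ[x]) are (x + 3)(x^2 + 4x + 1), each dividing the next. The characteristic polynomial is their product, (x + 3)(x^2 + 4x + 1).

The rational canonical form is the block-diagonal matrix of companion matrices C(f_i):
R = [[0, 0, -3], [1, 0, -13], [0, 1, -7]].

Note the characteristic polynomial does not split into linear factors over ℚ, so A has no Jordan form over ℚ; the rational canonical form exists over any field.

R = [[0, 0, -3], [1, 0, -13], [0, 1, -7]]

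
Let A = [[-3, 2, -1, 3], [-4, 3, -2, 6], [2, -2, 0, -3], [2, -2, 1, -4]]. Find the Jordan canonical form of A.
J = [[-1, 1, 0, 0], [0, -1, 0, 0], [0, 0, -1, 0], [0, 0, 0, -1]]

The characteristic polynomial is det(xI - A) = (x + 1)^4, so the eigenvalues are -1 (algebraic multiplicity 4).

For λ = -1: rank(A + I) = 1, rank((A + I)^2) = 0. The eigenspace has dimension 4 - 1 = 3, so there are 3 Jordan blocks; the rank sequence gives block sizes [2, 1, 1].

Assembling the blocks gives the Jordan form J above.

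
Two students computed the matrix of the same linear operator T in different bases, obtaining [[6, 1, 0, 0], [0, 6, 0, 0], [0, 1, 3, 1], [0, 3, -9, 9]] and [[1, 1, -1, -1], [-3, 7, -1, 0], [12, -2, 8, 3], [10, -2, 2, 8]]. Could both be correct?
Two matrices over a field are similar if and only if they have the same invariant factors.

Both A and B have characteristic polynomial (x - 6)^4 and minimal polynomial (x - 6)^2. Computing further, both have invariant factors (x - 6)^2, (x - 6)^2. Hence A and B are similar.

Yes.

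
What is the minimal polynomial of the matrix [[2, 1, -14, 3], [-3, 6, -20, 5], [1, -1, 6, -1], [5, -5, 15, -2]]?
The characteristic polynomial factors as (x - 3)^4. The minimal polynomial is ∏(x - λ)^{k_λ} where k_λ is the size of the largest Jordan block at λ.

For λ = 3: rank(A - 3I) = 2, and the largest Jordan block has size 3 (the smallest k with rank((A - 3I)^k) = rank((A - 3I)^(k+1))).

So m_A(x) = (x - 3)^3.

m_A(x) = (x - 3)^3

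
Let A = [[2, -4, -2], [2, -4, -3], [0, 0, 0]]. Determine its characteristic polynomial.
xI - A = [[x - 2, 4, 2], [-2, x + 4, 3], [0, 0, x]].

Expanding det(xI - A) along the first row:
det(xI - A) = + (x - 2)·det([[x + 4, 3], [0, x]]) - (4)·det([[-2, 3], [0, x]]) + (2)·det([[-2, x + 4], [0, 0]]).

Evaluating gives χ_A(x) = x^3 + 2x^2 = x^2(x + 2).

χ_A(x) = x^2(x + 2)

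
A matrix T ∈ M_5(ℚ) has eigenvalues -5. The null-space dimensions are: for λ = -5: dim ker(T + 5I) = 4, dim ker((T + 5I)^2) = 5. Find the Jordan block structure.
Jordan blocks: (-5, 2), (-5, 1), (-5, 1), (-5, 1)

λ = -5: successive nullity increments [4, 1] count blocks of size ≥ k; block sizes are [2, 1, 1, 1].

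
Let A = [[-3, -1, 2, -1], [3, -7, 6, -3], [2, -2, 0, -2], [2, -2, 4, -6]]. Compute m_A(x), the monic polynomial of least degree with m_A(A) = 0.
m_A(x) = (x + 4)^2

The characteristic polynomial factors as (x + 4)^4. The minimal polynomial is ∏(x - λ)^{k_λ} where k_λ is the size of the largest Jordan block at λ.

For λ = -4: rank(A + 4I) = 1, and the largest Jordan block has size 2 (the smallest k with rank((A + 4I)^k) = rank((A + 4I)^(k+1))).

So m_A(x) = (x + 4)^2.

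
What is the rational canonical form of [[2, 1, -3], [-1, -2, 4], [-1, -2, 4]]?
The invariant factors of A (the non-unit diagonal entries of the Smith normal form of xI - A over ℚ[x]) are x(x^2 - 4x + 2), each dividing the next. The characteristic polynomial is their product, x(x^2 - 4x + 2).

The rational canonical form is the block-diagonal matrix of companion matrices C(f_i):
R = [[0, 0, 0], [1, 0, -2], [0, 1, 4]].

Note the characteristic polynomial does not split into linear factors over ℚ, so A has no Jordan form over ℚ; the rational canonical form exists over any field.

R = [[0, 0, 0], [1, 0, -2], [0, 1, 4]]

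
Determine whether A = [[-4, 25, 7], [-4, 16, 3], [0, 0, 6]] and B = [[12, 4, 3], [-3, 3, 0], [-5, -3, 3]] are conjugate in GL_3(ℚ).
Two matrices over a field are similar if and only if they have the same invariant factors.

Both A and B have characteristic polynomial (x - 6)^3 and minimal polynomial (x - 6)^3. Computing further, both have invariant factors (x - 6)^3. Hence A and B are similar.

Yes.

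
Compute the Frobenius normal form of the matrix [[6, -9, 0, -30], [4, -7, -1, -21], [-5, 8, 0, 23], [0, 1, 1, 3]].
R = [[0, 0, 0, -6], [1, 0, 0, -3], [0, 1, 0, 3], [0, 0, 1, 2]]

The invariant factors of A (the non-unit diagonal entries of the Smith normal form of xI - A over ℚ[x]) are (x - 2)(x^3 - 3x - 3), each dividing the next. The characteristic polynomial is their product, (x - 2)(x^3 - 3x - 3).

The rational canonical form is the block-diagonal matrix of companion matrices C(f_i):
R = [[0, 0, 0, -6], [1, 0, 0, -3], [0, 1, 0, 3], [0, 0, 1, 2]].

Note the characteristic polynomial does not split into linear factors over ℚ, so A has no Jordan form over ℚ; the rational canonical form exists over any field.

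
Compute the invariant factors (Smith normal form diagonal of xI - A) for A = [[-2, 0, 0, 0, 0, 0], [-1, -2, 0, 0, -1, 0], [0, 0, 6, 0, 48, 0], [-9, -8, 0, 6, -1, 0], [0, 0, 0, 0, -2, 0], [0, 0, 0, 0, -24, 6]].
The Jordan structure of A has elementary divisors (x + 2)^2, (x + 2), (x - 6), (x - 6), (x - 6). Arranging the block sizes at each eigenvalue in decreasing order and taking row products gives the invariant factors.

Invariant factors (smallest first, each dividing the next): x - 6, (x - 6)(x + 2), (x - 6)(x + 2)^2.

Check: the last factor (x - 6)(x + 2)^2 is the minimal polynomial, and the product (x - 6)^3(x + 2)^3 is the characteristic polynomial.

x - 6, (x - 6)(x + 2), (x - 6)(x + 2)^2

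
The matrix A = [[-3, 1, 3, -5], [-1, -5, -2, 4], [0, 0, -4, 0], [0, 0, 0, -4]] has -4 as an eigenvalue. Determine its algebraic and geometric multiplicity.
The characteristic polynomial is (x + 4)^4, so the factor x + 4 appears with exponent 4: the algebraic multiplicity is 4.

rank(A + 4I) = 2, so the eigenspace has dimension 4 - 2 = 2: the geometric multiplicity is 2.

Since 2 < 4, A is not diagonalizable.

algebraic multiplicity 4, geometric multiplicity 2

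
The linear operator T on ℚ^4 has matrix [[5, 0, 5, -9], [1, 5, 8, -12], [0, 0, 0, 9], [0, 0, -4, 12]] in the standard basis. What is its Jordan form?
J = [[5, 1, 0, 0], [0, 5, 0, 0], [0, 0, 6, 1], [0, 0, 0, 6]]

The characteristic polynomial is det(xI - A) = (x - 6)^2(x - 5)^2, so the eigenvalues are 5 (algebraic multiplicity 2), 6 (algebraic multiplicity 2).

For λ = 5: rank(A - 5I) = 3, rank((A - 5I)^2) = 2. The eigenspace has dimension 4 - 3 = 1, so there is 1 Jordan block; the rank sequence gives block sizes [2].

For λ = 6: rank(A - 6I) = 3, rank((A - 6I)^2) = 2. The eigenspace has dimension 4 - 3 = 1, so there is 1 Jordan block; the rank sequence gives block sizes [2].

Assembling the blocks gives the Jordan form J above.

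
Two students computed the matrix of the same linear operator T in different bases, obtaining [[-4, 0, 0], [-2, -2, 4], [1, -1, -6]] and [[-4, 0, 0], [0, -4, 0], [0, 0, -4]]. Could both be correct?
Both have characteristic polynomial (x + 4)^3, but the minimal polynomial of A is (x + 4)^2 while the minimal polynomial of B is x + 4. The minimal polynomial is a similarity invariant, so A and B are not similar.

No.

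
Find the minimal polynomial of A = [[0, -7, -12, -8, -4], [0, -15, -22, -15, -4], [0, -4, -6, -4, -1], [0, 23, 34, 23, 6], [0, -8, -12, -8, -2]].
The characteristic polynomial factors as x^5. The minimal polynomial is ∏(x - λ)^{k_λ} where k_λ is the size of the largest Jordan block at λ.

For λ = 0: rank(A) = 3, and the largest Jordan block has size 3 (the smallest k with rank(A^k) = rank(A^(k+1))).

So m_A(x) = x^3.

m_A(x) = x^3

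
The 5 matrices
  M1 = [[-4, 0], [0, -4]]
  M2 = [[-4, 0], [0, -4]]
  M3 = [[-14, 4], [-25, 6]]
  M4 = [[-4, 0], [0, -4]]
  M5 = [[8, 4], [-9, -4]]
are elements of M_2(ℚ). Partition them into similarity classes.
Characteristic polynomials: χ_{M1} = (x + 4)^2, χ_{M2} = (x + 4)^2, χ_{M3} = (x + 4)^2, χ_{M4} = (x + 4)^2, χ_{M5} = (x - 2)^2.

{M1, M2, M4}: invariant factors x + 4, x + 4.

{M3}: invariant factors (x + 4)^2.

{M5}: invariant factors (x - 2)^2.

Matrices are similar if and only if their invariant-factor lists agree; the partition into similarity classes is {M1, M2, M4}, {M3}, {M5}.

3 classes: {M1, M2, M4}, {M3}, {M5}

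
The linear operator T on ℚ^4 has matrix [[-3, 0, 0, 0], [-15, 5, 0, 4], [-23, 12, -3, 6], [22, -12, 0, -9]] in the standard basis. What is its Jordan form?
The characteristic polynomial is det(xI - A) = (x + 1)(x + 3)^3, so the eigenvalues are -3 (algebraic multiplicity 3), -1 (algebraic multiplicity 1).

For λ = -3: rank(A + 3I) = 2, rank((A + 3I)^2) = 1. The eigenspace has dimension 4 - 2 = 2, so there are 2 Jordan blocks; the rank sequence gives block sizes [2, 1].

For λ = -1: algebraic multiplicity 1 gives one 1×1 block.

Assembling the blocks gives the Jordan form J above.

J = [[-3, 1, 0, 0], [0, -3, 0, 0], [0, 0, -3, 0], [0, 0, 0, -1]]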